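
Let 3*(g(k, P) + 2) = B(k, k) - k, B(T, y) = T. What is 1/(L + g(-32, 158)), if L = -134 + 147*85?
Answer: 1/12359 ≈ 8.0913e-5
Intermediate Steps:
L = 12361 (L = -134 + 12495 = 12361)
g(k, P) = -2 (g(k, P) = -2 + (k - k)/3 = -2 + (⅓)*0 = -2 + 0 = -2)
1/(L + g(-32, 158)) = 1/(12361 - 2) = 1/12359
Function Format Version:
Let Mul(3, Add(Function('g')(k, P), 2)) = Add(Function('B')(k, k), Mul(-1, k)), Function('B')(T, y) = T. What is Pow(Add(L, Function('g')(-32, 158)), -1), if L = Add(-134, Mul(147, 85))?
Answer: Rational(1, 12359) ≈ 8.0913e-5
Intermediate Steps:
L = 12361 (L = Add(-134, 12495) = 12361)
Function('g')(k, P) = -2 (Function('g')(k, P) = Add(-2, Mul(Rational(1, 3), Add(k, Mul(-1, k)))) = Add(-2, Mul(Rational(1, 3), 0)) = Add(-2, 0) = -2)
Pow(Add(L, Function('g')(-32, 158)), -1) = Pow(Add(12361, -2), -1) = Pow(12359, -1) = Rational(1, 12359)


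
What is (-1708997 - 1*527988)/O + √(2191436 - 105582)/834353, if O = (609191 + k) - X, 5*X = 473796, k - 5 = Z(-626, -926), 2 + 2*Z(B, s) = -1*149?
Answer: -22369850/5143613 + √2085854/834353 ≈ -4.3473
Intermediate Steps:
Z(B, s) = -151/2 (Z(B, s) = -1 + (-1*149)/2 = -1 + (½)*(-149) = -1 - 149/2 = -151/2)
k = -141/2 (k = 5 - 151/2 = -141/2 ≈ -70.500)
X = 473796/5 (X = (⅕)*473796 = 473796/5 ≈ 94759.)
O = 5143613/10 (O = (609191 - 141/2) - 1*473796/5 = 1218241/2 - 473796/5 = 5143613/10 ≈ 5.1436e+5)
(-1708997 - 1*527988)/O + √(2191436 - 105582)/834353 = (-1708997 - 1*527988)/(5143613/10) + √(2191436 - 105582)/834353 = (-1708997 - 527988)*(10/5143613) + √2085854*(1/834353) = -2236985*10/5143613 + √2085854/834353 = -22369850/5143613 + √2085854/834353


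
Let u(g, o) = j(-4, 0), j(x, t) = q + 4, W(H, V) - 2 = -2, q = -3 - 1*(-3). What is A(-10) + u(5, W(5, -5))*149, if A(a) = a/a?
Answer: 597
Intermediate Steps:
q = 0 (q = -3 + 3 = 0)
W(H, V) = 0 (W(H, V) = 2 - 2 = 0)
j(x, t) = 4 (j(x, t) = 0 + 4 = 4)
A(a) = 1
u(g, o) = 4
A(-10) + u(5, W(5, -5))*149 = 1 + 4*149 = 1 + 596 = 597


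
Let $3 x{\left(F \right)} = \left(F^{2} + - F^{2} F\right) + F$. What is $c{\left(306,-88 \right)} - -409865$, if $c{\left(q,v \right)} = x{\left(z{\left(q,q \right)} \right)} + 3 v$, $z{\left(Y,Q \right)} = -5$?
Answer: $\frac{1228948}{3} \approx 4.0965 \cdot 10^{5}$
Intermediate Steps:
$x{\left(F \right)} = - \frac{F^{3}}{3} + \frac{F}{3} + \frac{F^{2}}{3}$ ($x{\left(F \right)} = \frac{\left(F^{2} + - F^{2} F\right) + F}{3} = \frac{\left(F^{2} - F^{3}\right) + F}{3} = \frac{F + F^{2} - F^{3}}{3} = - \frac{F^{3}}{3} + \frac{F}{3} + \frac{F^{2}}{3}$)
$c{\left(q,v \right)} = \frac{145}{3} + 3 v$ ($c{\left(q,v \right)} = \frac{1}{3} \left(-5\right) \left(1 - 5 - \left(-5\right)^{2}\right) + 3 v = \frac{1}{3} \left(-5\right) \left(1 - 5 - 25\right) + 3 v = \frac{1}{3} \left(-5\right) \left(-29\right) + 3 v = \frac{145}{3} + 3 v$)
$c{\left(306,-88 \right)} - -409865 = \left(\frac{145}{3} + 3 \left(-88\right)\right) - -409865 = \left(\frac{145}{3} - 264\right) + 409865 = - \frac{647}{3} + 409865 = \frac{1228948}{3}$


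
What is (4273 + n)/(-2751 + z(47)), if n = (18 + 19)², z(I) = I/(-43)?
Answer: -121303/59170 ≈ -2.0501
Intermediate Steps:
z(I) = -I/43 (z(I) = I*(-1/43) = -I/43)
n = 1369 (n = 37² = 1369)
(4273 + n)/(-2751 + z(47)) = (4273 + 1369)/(-2751 - 1/43*47) = 5642/(-2751 - 47/43) = 5642/(-118340/43) = 5642*(-43/118340) = -121303/59170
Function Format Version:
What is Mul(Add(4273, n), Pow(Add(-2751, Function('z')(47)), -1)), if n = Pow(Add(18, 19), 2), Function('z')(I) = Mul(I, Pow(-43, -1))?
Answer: Rational(-121303, 59170) ≈ -2.0501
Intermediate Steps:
Function('z')(I) = Mul(Rational(-1, 43), I) (Function('z')(I) = Mul(I, Rational(-1, 43)) = Mul(Rational(-1, 43), I))
n = 1369 (n = Pow(37, 2) = 1369)
Mul(Add(4273, n), Pow(Add(-2751, Function('z')(47)), -1)) = Mul(Add(4273, 1369), Pow(Add(-2751, Mul(Rational(-1, 43), 47)), -1)) = Mul(5642, Pow(Add(-2751, Rational(-47, 43)), -1)) = Mul(5642, Pow(Rational(-118340, 43), -1)) = Mul(5642, Rational(-43, 118340)) = Rational(-121303, 59170)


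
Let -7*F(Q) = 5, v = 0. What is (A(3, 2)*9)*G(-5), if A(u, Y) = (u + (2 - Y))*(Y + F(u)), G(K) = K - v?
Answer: -1215/7 ≈ -173.57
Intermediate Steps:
F(Q) = -5/7 (F(Q) = -1/7*5 = -5/7)
G(K) = K (G(K) = K - 1*0 = K + 0 = K)
A(u, Y) = (-5/7 + Y)*(2 + u - Y) (A(u, Y) = (u + (2 - Y))*(Y - 5/7) = (2 + u - Y)*(-5/7 + Y) = (-5/7 + Y)*(2 + u - Y))
(A(3, 2)*9)*G(-5) = ((-10/7 - 1*2**2 - 5/7*3 + (19/7)*2 + 2*3)*9)*(-5) = ((-10/7 - 1*4 - 15/7 + 38/7 + 6)*9)*(-5) = ((-10/7 - 4 - 15/7 + 38/7 + 6)*9)*(-5) = ((27/7)*9)*(-5) = (243/7)*(-5) = -1215/7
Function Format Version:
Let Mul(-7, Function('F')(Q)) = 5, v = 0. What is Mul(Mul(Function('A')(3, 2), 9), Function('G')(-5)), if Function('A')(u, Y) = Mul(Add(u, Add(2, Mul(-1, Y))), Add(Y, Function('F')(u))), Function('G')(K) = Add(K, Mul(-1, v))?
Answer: Rational(-1215, 7) ≈ -173.57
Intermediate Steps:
Function('F')(Q) = Rational(-5, 7) (Function('F')(Q) = Mul(Rational(-1, 7), 5) = Rational(-5, 7))
Function('G')(K) = K (Function('G')(K) = Add(K, Mul(-1, 0)) = Add(K, 0) = K)
Function('A')(u, Y) = Mul(Add(Rational(-5, 7), Y), Add(2, u, Mul(-1, Y))) (Function('A')(u, Y) = Mul(Add(u, Add(2, Mul(-1, Y))), Add(Y, Rational(-5, 7))) = Mul(Add(2, u, Mul(-1, Y)), Add(Rational(-5, 7), Y)) = Mul(Add(Rational(-5, 7), Y), Add(2, u, Mul(-1, Y))))
Mul(Mul(Function('A')(3, 2), 9), Function('G')(-5)) = Mul(Mul(Add(Rational(-10, 7), Mul(-1, Pow(2, 2)), Mul(Rational(-5, 7), 3), Mul(Rational(19, 7), 2), Mul(2, 3)), 9), -5) = Mul(Mul(Add(Rational(-10, 7), Mul(-1, 4), Rational(-15, 7), Rational(38, 7), 6), 9), -5) = Mul(Mul(Add(Rational(-10, 7), -4, Rational(-15, 7), Rational(38, 7), 6), 9), -5) = Mul(Mul(Rational(27, 7), 9), -5) = Mul(Rational(243, 7), -5) = Rational(-1215, 7)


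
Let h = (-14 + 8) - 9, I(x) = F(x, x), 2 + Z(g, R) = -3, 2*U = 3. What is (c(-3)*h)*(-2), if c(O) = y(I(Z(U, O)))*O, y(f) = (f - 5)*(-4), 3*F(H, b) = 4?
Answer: -1320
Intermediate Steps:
U = 3/2 (U = (1/2)*3 = 3/2 ≈ 1.5000)
Z(g, R) = -5 (Z(g, R) = -2 - 3 = -5)
F(H, b) = 4/3 (F(H, b) = (1/3)*4 = 4/3)
I(x) = 4/3
y(f) = 20 - 4*f (y(f) = (-5 + f)*(-4) = 20 - 4*f)
c(O) = 44*O/3 (c(O) = (20 - 4*4/3)*O = (20 - 16/3)*O = 44*O/3)
h = -15 (h = -6 - 9 = -15)
(c(-3)*h)*(-2) = (((44/3)*(-3))*(-15))*(-2) = -44*(-15)*(-2) = 660*(-2) = -1320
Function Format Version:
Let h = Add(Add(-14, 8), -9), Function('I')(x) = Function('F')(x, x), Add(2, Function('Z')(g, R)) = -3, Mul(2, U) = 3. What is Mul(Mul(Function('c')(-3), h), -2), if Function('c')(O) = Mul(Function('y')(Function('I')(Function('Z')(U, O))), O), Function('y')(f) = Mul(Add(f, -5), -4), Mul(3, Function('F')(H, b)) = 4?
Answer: -1320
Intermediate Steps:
U = Rational(3, 2) (U = Mul(Rational(1, 2), 3) = Rational(3, 2) ≈ 1.5000)
Function('Z')(g, R) = -5 (Function('Z')(g, R) = Add(-2, -3) = -5)
Function('F')(H, b) = Rational(4, 3) (Function('F')(H, b) = Mul(Rational(1, 3), 4) = Rational(4, 3))
Function('I')(x) = Rational(4, 3)
Function('y')(f) = Add(20, Mul(-4, f)) (Function('y')(f) = Mul(Add(-5, f), -4) = Add(20, Mul(-4, f)))
Function('c')(O) = Mul(Rational(44, 3), O) (Function('c')(O) = Mul(Add(20, Mul(-4, Rational(4, 3))), O) = Mul(Add(20, Rational(-16, 3)), O) = Mul(Rational(44, 3), O))
h = -15 (h = Add(-6, -9) = -15)
Mul(Mul(Function('c')(-3), h), -2) = Mul(Mul(Mul(Rational(44, 3), -3), -15), -2) = Mul(Mul(-44, -15), -2) = Mul(660, -2) = -1320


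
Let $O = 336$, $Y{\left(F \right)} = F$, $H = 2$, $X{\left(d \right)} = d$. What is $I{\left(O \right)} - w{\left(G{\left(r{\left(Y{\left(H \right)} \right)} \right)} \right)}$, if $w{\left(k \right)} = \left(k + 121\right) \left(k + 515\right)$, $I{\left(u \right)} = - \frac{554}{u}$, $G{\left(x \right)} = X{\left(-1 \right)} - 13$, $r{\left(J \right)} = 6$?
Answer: $- \frac{9006253}{168} \approx -53609.0$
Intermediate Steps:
$G{\left(x \right)} = -14$ ($G{\left(x \right)} = -1 - 13 = -14$)
$w{\left(k \right)} = \left(121 + k\right) \left(515 + k\right)$
$I{\left(O \right)} - w{\left(G{\left(r{\left(Y{\left(H \right)} \right)} \right)} \right)} = - \frac{554}{336} - \left(62315 + \left(-14\right)^{2} + 636 \left(-14\right)\right) = \left(-554\right) \frac{1}{336} - \left(62315 + 196 - 8904\right) = - \frac{277}{168} - 53607 = - \frac{9006253}{168}$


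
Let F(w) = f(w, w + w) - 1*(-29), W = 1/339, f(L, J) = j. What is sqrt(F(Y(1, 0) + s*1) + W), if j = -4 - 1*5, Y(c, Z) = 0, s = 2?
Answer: sqrt(2298759)/339 ≈ 4.4725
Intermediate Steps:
j = -9 (j = -4 - 5 = -9)
f(L, J) = -9
W = 1/339 ≈ 0.0029499
F(w) = 20 (F(w) = -9 - 1*(-29) = -9 + 29 = 20)
sqrt(F(Y(1, 0) + s*1) + W) = sqrt(20 + 1/339) = sqrt(6781/339) = sqrt(2298759)/339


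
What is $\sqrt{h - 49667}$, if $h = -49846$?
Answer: $3 i \sqrt{11057} \approx 315.46 i$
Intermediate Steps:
$\sqrt{h - 49667} = \sqrt{-49846 - 49667} = \sqrt{-99513} = 3 i \sqrt{11057}$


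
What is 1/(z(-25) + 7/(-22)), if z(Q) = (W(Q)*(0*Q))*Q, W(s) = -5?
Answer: -22/7 ≈ -3.1429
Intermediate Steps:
z(Q) = 0 (z(Q) = (-0*Q)*Q = (-5*0)*Q = 0*Q = 0)
1/(z(-25) + 7/(-22)) = 1/(0 + 7/(-22)) = 1/(0 + 7*(-1/22)) = 1/(0 - 7/22) = 1/(-7/22) = -22/7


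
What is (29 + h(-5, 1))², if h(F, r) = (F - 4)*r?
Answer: 400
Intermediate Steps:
h(F, r) = r*(-4 + F) (h(F, r) = (-4 + F)*r = r*(-4 + F))
(29 + h(-5, 1))² = (29 + 1*(-4 - 5))² = (29 + 1*(-9))² = (29 - 9)² = 20² = 400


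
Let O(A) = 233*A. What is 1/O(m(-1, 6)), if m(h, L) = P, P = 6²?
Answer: 1/8388 ≈ 0.00011922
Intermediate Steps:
P = 36
m(h, L) = 36
1/O(m(-1, 6)) = 1/(233*36) = 1/8388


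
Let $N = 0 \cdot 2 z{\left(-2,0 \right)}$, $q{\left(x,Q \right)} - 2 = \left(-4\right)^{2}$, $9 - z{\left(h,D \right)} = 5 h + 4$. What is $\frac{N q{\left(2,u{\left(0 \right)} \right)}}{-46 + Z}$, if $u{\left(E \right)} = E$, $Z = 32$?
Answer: $0$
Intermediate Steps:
$z{\left(h,D \right)} = 5 - 5 h$ ($z{\left(h,D \right)} = 9 - \left(5 h + 4\right) = 9 - \left(4 + 5 h\right) = 5 - 5 h$)
$q{\left(x,Q \right)} = 18$ ($q{\left(x,Q \right)} = 2 + \left(-4\right)^{2} = 2 + 16 = 18$)
$N = 0$ ($N = 0 \cdot 2 \left(5 - -10\right) = 0 \left(5 + 10\right) = 0 \cdot 15 = 0$)
$\frac{N q{\left(2,u{\left(0 \right)} \right)}}{-46 + Z} = \frac{0 \cdot 18}{-46 + 32} = \frac{0}{-14} = 0 \left(- \frac{1}{14}\right) = 0$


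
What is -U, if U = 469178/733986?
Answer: -234589/366993 ≈ -0.63922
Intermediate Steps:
U = 234589/366993 (U = 469178*(1/733986) = 234589/366993 ≈ 0.63922)
-U = -1*234589/366993 = -234589/366993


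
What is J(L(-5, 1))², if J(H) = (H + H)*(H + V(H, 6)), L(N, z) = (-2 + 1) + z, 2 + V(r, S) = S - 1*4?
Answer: 0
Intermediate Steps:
V(r, S) = -6 + S (V(r, S) = -2 + (S - 1*4) = -2 + (S - 4) = -2 + (-4 + S) = -6 + S)
L(N, z) = -1 + z
J(H) = 2*H² (J(H) = (H + H)*(H + (-6 + 6)) = (2*H)*(H + 0) = (2*H)*H = 2*H²)
J(L(-5, 1))² = (2*(-1 + 1)²)² = (2*0²)² = (2*0)² = 0² = 0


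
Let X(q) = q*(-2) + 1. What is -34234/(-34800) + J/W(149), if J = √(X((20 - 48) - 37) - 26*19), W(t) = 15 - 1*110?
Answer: 17117/17400 - 11*I*√3/95 ≈ 0.98374 - 0.20055*I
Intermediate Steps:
X(q) = 1 - 2*q (X(q) = -2*q + 1 = 1 - 2*q)
W(t) = -95 (W(t) = 15 - 110 = -95)
J = 11*I*√3 (J = √((1 - 2*((20 - 48) - 37)) - 26*19) = √((1 - 2*(-28 - 37)) - 494) = √((1 - 2*(-65)) - 494) = √((1 + 130) - 494) = √(131 - 494) = √(-363) = 11*I*√3 ≈ 19.053*I)
-34234/(-34800) + J/W(149) = -34234/(-34800) + (11*I*√3)/(-95) = -34234*(-1/34800) + (11*I*√3)*(-1/95) = 17117/17400 - 11*I*√3/95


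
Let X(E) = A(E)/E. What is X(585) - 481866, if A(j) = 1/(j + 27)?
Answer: -172517665319/358020 ≈ -4.8187e+5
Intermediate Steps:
A(j) = 1/(27 + j)
X(E) = 1/(E*(27 + E)) (X(E) = 1/((27 + E)*E) = 1/(E*(27 + E)))
X(585) - 481866 = 1/(585*(27 + 585)) - 481866 = (1/585)/612 - 481866 = (1/585)*(1/612) - 481866 = 1/358020 - 481866 = -172517665319/358020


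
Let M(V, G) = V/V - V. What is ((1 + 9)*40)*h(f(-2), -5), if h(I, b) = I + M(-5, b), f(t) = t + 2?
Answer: 2400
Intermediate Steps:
M(V, G) = 1 - V
f(t) = 2 + t
h(I, b) = 6 + I (h(I, b) = I + (1 - 1*(-5)) = I + (1 + 5) = I + 6 = 6 + I)
((1 + 9)*40)*h(f(-2), -5) = ((1 + 9)*40)*(6 + (2 - 2)) = (10*40)*(6 + 0) = 400*6 = 2400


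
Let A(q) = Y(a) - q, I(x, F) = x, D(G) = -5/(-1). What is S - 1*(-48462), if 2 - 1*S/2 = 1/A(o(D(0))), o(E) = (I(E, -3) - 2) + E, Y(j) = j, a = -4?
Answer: 290797/6 ≈ 48466.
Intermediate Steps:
D(G) = 5 (D(G) = -5*(-1) = 5)
o(E) = -2 + 2*E (o(E) = (E - 2) + E = (-2 + E) + E = -2 + 2*E)
A(q) = -4 - q
S = 25/6 (S = 4 - 2/(-4 - (-2 + 2*5)) = 4 - 2/(-4 - (-2 + 10)) = 4 - 2/(-4 - 1*8) = 4 - 2/(-4 - 8) = 4 - 2/(-12) = 4 - 2*(-1/12) = 4 + ⅙ = 25/6 ≈ 4.1667)
S - 1*(-48462) = 25/6 - 1*(-48462) = 25/6 + 48462 = 290797/6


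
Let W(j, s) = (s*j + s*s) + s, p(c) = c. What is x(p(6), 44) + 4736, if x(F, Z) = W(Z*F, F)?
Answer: 6362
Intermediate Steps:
W(j, s) = s + s**2 + j*s (W(j, s) = (j*s + s**2) + s = (s**2 + j*s) + s = s + s**2 + j*s)
x(F, Z) = F*(1 + F + F*Z) (x(F, Z) = F*(1 + Z*F + F) = F*(1 + F*Z + F) = F*(1 + F + F*Z))
x(p(6), 44) + 4736 = 6*(1 + 6 + 6*44) + 4736 = 6*(1 + 6 + 264) + 4736 = 6*271 + 4736 = 1626 + 4736 = 6362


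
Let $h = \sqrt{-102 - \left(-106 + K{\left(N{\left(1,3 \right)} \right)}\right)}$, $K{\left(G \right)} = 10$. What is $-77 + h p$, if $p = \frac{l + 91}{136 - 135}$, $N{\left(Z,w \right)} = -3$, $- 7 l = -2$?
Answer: $-77 + \frac{639 i \sqrt{6}}{7} \approx -77.0 + 223.6 i$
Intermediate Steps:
$l = \frac{2}{7}$ ($l = \left(- \frac{1}{7}\right) \left(-2\right) = \frac{2}{7} \approx 0.28571$)
$p = \frac{639}{7}$ ($p = \frac{\frac{2}{7} + 91}{136 - 135} = \frac{639}{7 \cdot 1} = \frac{639}{7} \cdot 1 = \frac{639}{7} \approx 91.286$)
$h = i \sqrt{6}$ ($h = \sqrt{-102 + \left(106 - 10\right)} = \sqrt{-102 + 96} = \sqrt{-6} = i \sqrt{6} \approx 2.4495 i$)
$-77 + h p = -77 + i \sqrt{6} \cdot \frac{639}{7} = -77 + \frac{639 i \sqrt{6}}{7}$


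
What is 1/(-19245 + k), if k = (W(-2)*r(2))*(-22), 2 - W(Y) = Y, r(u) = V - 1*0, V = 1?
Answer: -1/19333 ≈ -5.1725e-5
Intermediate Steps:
r(u) = 1 (r(u) = 1 - 1*0 = 1 + 0 = 1)
W(Y) = 2 - Y
k = -88 (k = ((2 - 1*(-2))*1)*(-22) = ((2 + 2)*1)*(-22) = (4*1)*(-22) = 4*(-22) = -88)
1/(-19245 + k) = 1/(-19245 - 88) = 1/(-19333) = -1/19333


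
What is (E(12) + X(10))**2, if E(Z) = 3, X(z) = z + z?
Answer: 529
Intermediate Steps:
X(z) = 2*z
(E(12) + X(10))**2 = (3 + 2*10)**2 = (3 + 20)**2 = 23**2 = 529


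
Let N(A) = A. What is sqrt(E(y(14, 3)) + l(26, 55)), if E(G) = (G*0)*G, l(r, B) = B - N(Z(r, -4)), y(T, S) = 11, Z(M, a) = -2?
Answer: sqrt(57) ≈ 7.5498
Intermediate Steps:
l(r, B) = 2 + B (l(r, B) = B - 1*(-2) = B + 2 = 2 + B)
E(G) = 0 (E(G) = 0*G = 0)
sqrt(E(y(14, 3)) + l(26, 55)) = sqrt(0 + (2 + 55)) = sqrt(0 + 57) = sqrt(57)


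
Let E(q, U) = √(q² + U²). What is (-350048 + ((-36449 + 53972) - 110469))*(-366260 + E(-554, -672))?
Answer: 162250982440 - 4429940*√7585 ≈ 1.6187e+11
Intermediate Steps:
E(q, U) = √(U² + q²)
(-350048 + ((-36449 + 53972) - 110469))*(-366260 + E(-554, -672)) = (-350048 + ((-36449 + 53972) - 110469))*(-366260 + √((-672)² + (-554)²)) = (-350048 + (17523 - 110469))*(-366260 + √(451584 + 306916)) = (-350048 - 92946)*(-366260 + √758500) = -442994*(-366260 + 10*√7585) = 162250982440 - 4429940*√7585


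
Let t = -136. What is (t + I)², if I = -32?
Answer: 28224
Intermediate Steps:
(t + I)² = (-136 - 32)² = (-168)² = 28224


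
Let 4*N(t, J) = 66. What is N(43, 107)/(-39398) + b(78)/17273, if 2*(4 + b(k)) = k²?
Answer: 238812239/1361043308 ≈ 0.17546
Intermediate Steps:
N(t, J) = 33/2 (N(t, J) = (¼)*66 = 33/2)
b(k) = -4 + k²/2
N(43, 107)/(-39398) + b(78)/17273 = (33/2)/(-39398) + (-4 + (½)*78²)/17273 = (33/2)*(-1/39398) + (-4 + (½)*6084)*(1/17273) = -33/78796 + (-4 + 3042)*(1/17273) = -33/78796 + 3038*(1/17273) = -33/78796 + 3038/17273 = 238812239/1361043308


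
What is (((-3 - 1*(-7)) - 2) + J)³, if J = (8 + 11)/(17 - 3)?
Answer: 103823/2744 ≈ 37.836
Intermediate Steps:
J = 19/14 ≈ 1.3571
(((-3 - 1*(-7)) - 2) + J)³ = (((-3 - 1*(-7)) - 2) + 19/14)³ = (((-3 + 7) - 2) + 19/14)³ = ((4 - 2) + 19/14)³ = (2 + 19/14)³ = (47/14)³ = 103823/2744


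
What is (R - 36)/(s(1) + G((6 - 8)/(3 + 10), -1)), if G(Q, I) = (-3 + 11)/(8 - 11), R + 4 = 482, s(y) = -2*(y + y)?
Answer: -663/10 ≈ -66.300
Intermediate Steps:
s(y) = -4*y
R = 478 (R = -4 + 482 = 478)
G(Q, I) = -8/3 (G(Q, I) = 8/(-3) = 8*(-⅓) = -8/3)
(R - 36)/(s(1) + G((6 - 8)/(3 + 10), -1)) = (478 - 36)/(-4*1 - 8/3) = 442/(-4 - 8/3) = 442/(-20/3) = 442*(-3/20) = -663/10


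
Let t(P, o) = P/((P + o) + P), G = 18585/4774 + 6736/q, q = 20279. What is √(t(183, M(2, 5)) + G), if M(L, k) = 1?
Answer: √121697680838830517498/5075712026 ≈ 2.1734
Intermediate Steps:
G = 58434697/13830278 (G = 18585/4774 + 6736/20279 = 18585*(1/4774) + 6736*(1/20279) = 2655/682 + 6736/20279 = 58434697/13830278 ≈ 4.2251)
t(P, o) = P/(o + 2*P)
√(t(183, M(2, 5)) + G) = √(183/(1 + 2*183) + 58434697/13830278) = √(183/(1 + 366) + 58434697/13830278) = √(183/367 + 58434697/13830278) = √(23976474673/5075712026) = √121697680838830517498/5075712026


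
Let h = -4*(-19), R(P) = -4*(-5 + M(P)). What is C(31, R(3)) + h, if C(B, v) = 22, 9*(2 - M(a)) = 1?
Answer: 98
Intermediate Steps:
M(a) = 17/9 (M(a) = 2 - ⅑*1 = 2 - ⅑ = 17/9)
R(P) = 112/9 (R(P) = -4*(-5 + 17/9) = -4*(-28/9) = 112/9)
h = 76
C(31, R(3)) + h = 22 + 76 = 98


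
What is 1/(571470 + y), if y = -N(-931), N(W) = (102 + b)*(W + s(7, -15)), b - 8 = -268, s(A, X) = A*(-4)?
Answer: 1/419948 ≈ 2.3812e-6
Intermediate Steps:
s(A, X) = -4*A
b = -260 (b = 8 - 268 = -260)
N(W) = 4424 - 158*W (N(W) = (102 - 260)*(W - 4*7) = -158*(W - 28) = -158*(-28 + W) = 4424 - 158*W)
y = -151522 (y = -(4424 - 158*(-931)) = -(4424 + 147098) = -1*151522 = -151522)
1/(571470 + y) = 1/(571470 - 151522) = 1/419948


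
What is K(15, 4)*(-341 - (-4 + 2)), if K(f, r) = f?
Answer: -5085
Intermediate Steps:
K(15, 4)*(-341 - (-4 + 2)) = 15*(-341 - (-4 + 2)) = 15*(-341 - 1*(-2)) = 15*(-341 + 2) = 15*(-339) = -5085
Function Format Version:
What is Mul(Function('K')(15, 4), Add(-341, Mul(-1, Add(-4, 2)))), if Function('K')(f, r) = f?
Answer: -5085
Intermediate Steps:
Mul(Function('K')(15, 4), Add(-341, Mul(-1, Add(-4, 2)))) = Mul(15, Add(-341, Mul(-1, Add(-4, 2)))) = Mul(15, Add(-341, Mul(-1, -2))) = Mul(15, Add(-341, 2)) = Mul(15, -339) = -5085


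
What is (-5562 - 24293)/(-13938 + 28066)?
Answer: -29855/14128 ≈ -2.1132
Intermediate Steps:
(-5562 - 24293)/(-13938 + 28066) = -29855/14128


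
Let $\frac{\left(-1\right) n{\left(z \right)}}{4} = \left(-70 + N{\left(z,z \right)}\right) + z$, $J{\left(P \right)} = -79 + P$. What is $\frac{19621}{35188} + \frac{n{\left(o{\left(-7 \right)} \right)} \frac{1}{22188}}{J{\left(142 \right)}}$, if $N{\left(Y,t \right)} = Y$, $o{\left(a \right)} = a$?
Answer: $\frac{326653813}{585563508} \approx 0.55785$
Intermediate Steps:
$n{\left(z \right)} = 280 - 8 z$ ($n{\left(z \right)} = - 4 \left(\left(-70 + z\right) + z\right) = - 4 \left(-70 + 2 z\right) = 280 - 8 z$)
$\frac{19621}{35188} + \frac{n{\left(o{\left(-7 \right)} \right)} \frac{1}{22188}}{J{\left(142 \right)}} = \frac{19621}{35188} + \frac{\left(280 - -56\right) \frac{1}{22188}}{-79 + 142} = 19621 \cdot \frac{1}{35188} + \frac{\left(280 + 56\right) \frac{1}{22188}}{63} = \frac{19621}{35188} + 336 \cdot \frac{1}{22188} \cdot \frac{1}{63} = \frac{19621}{35188} + \frac{28}{1849} \cdot \frac{1}{63} = \frac{19621}{35188} + \frac{4}{16641} = \frac{326653813}{585563508}$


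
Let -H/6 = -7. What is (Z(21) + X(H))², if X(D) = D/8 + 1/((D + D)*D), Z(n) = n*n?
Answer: 2478644045641/12446784 ≈ 1.9914e+5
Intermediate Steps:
Z(n) = n²
H = 42 (H = -6*(-7) = 42)
X(D) = 1/(2*D²) + D/8 (X(D) = D*(⅛) + 1/(((2*D))*D) = D/8 + (1/(2*D))/D = D/8 + 1/(2*D²) = 1/(2*D²) + D/8)
(Z(21) + X(H))² = (21² + (⅛)*(4 + 42³)/42²)² = (441 + (⅛)*(1/1764)*(4 + 74088))² = (441 + (⅛)*(1/1764)*74092)² = (441 + 18523/3528)² = (1574371/3528)² = 2478644045641/12446784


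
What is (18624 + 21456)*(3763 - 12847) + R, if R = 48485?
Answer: -364038235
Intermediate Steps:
(18624 + 21456)*(3763 - 12847) + R = (18624 + 21456)*(3763 - 12847) + 48485 = 40080*(-9084) + 48485 = -364086720 + 48485 = -364038235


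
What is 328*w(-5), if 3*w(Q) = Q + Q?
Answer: -3280/3 ≈ -1093.3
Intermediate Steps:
w(Q) = 2*Q/3 (w(Q) = (Q + Q)/3 = (2*Q)/3 = 2*Q/3)
328*w(-5) = 328*((⅔)*(-5)) = 328*(-10/3) = -3280/3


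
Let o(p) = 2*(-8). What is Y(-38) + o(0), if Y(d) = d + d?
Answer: -92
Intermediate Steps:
o(p) = -16
Y(d) = 2*d
Y(-38) + o(0) = 2*(-38) - 16 = -76 - 16 = -92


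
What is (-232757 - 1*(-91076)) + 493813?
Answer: 352132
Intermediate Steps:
(-232757 - 1*(-91076)) + 493813 = (-232757 + 91076) + 493813 = -141681 + 493813 = 352132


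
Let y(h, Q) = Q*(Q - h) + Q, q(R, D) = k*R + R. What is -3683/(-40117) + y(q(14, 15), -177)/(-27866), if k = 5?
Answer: -871776931/558950161 ≈ -1.5597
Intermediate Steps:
q(R, D) = 6*R (q(R, D) = 5*R + R = 6*R)
y(h, Q) = Q + Q*(Q - h)
-3683/(-40117) + y(q(14, 15), -177)/(-27866) = -3683/(-40117) - 177*(1 - 177 - 6*14)/(-27866) = -3683*(-1/40117) - 177*(1 - 177 - 1*84)*(-1/27866) = 3683/40117 - 177*(1 - 177 - 84)*(-1/27866) = 3683/40117 - 177*(-260)*(-1/27866) = 3683/40117 + 46020*(-1/27866) = 3683/40117 - 23010/13933 = -871776931/558950161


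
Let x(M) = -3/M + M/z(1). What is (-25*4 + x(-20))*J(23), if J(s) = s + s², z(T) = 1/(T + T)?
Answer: -385986/5 ≈ -77197.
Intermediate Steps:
z(T) = 1/(2*T)
x(M) = -3/M + 2*M (x(M) = -3/M + M/(((½)/1)) = -3/M + M/(((½)*1)) = -3/M + M/(½) = -3/M + M*2 = -3/M + 2*M)
(-25*4 + x(-20))*J(23) = (-25*4 + (-3/(-20) + 2*(-20)))*(23*(1 + 23)) = (-100 + (-3*(-1/20) - 40))*(23*24) = (-100 + (3/20 - 40))*552 = (-100 - 797/20)*552 = -2797/20*552 = -385986/5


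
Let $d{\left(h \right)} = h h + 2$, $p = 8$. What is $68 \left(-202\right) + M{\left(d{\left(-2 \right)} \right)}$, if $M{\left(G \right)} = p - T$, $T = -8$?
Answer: $-13720$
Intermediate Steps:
$d{\left(h \right)} = 2 + h^{2}$ ($d{\left(h \right)} = h^{2} + 2 = 2 + h^{2}$)
$M{\left(G \right)} = 16$ ($M{\left(G \right)} = 8 - -8 = 8 + 8 = 16$)
$68 \left(-202\right) + M{\left(d{\left(-2 \right)} \right)} = 68 \left(-202\right) + 16 = -13736 + 16 = -13720$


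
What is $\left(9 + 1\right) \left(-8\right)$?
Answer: $-80$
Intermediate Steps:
$\left(9 + 1\right) \left(-8\right) = 10 \left(-8\right) = -80$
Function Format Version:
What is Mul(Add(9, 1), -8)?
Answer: -80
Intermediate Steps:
Mul(Add(9, 1), -8) = Mul(10, -8) = -80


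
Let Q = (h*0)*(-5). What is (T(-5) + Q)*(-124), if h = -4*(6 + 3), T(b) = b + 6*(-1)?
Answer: 1364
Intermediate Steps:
T(b) = -6 + b (T(b) = b - 6 = -6 + b)
h = -36 (h = -4*9 = -36)
Q = 0 (Q = -36*0*(-5) = 0*(-5) = 0)
(T(-5) + Q)*(-124) = ((-6 - 5) + 0)*(-124) = (-11 + 0)*(-124) = -11*(-124) = 1364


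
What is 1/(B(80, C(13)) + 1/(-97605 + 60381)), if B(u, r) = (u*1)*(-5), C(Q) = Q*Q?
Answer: -37224/14889601 ≈ -0.0025000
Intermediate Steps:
C(Q) = Q²
B(u, r) = -5*u (B(u, r) = u*(-5) = -5*u)
1/(B(80, C(13)) + 1/(-97605 + 60381)) = 1/(-5*80 + 1/(-97605 + 60381)) = 1/(-400 + 1/(-37224)) = 1/(-400 - 1/37224) = 1/(-14889601/37224) = -37224/14889601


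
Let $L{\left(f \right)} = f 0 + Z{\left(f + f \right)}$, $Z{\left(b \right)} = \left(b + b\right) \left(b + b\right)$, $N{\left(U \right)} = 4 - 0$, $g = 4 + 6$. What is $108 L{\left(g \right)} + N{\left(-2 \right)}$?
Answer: $172804$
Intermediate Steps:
$g = 10$
$N{\left(U \right)} = 4$ ($N{\left(U \right)} = 4 + 0 = 4$)
$Z{\left(b \right)} = 4 b^{2}$ ($Z{\left(b \right)} = 2 b 2 b = 4 b^{2}$)
$L{\left(f \right)} = 16 f^{2}$ ($L{\left(f \right)} = f 0 + 4 \left(f + f\right)^{2} = 0 + 4 \left(2 f\right)^{2} = 0 + 4 \cdot 4 f^{2} = 0 + 16 f^{2} = 16 f^{2}$)
$108 L{\left(g \right)} + N{\left(-2 \right)} = 108 \cdot 16 \cdot 10^{2} + 4 = 108 \cdot 16 \cdot 100 + 4 = 108 \cdot 1600 + 4 = 172800 + 4 = 172804$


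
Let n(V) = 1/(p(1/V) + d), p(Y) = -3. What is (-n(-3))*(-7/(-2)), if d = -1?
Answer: 7/8 ≈ 0.87500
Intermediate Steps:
n(V) = -¼ (n(V) = 1/(-3 - 1) = 1/(-4) = -¼)
(-n(-3))*(-7/(-2)) = (-1*(-¼))*(-7/(-2)) = (-7*(-½))/4 = (¼)*(7/2) = 7/8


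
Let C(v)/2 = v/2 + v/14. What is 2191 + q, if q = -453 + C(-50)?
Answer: 11766/7 ≈ 1680.9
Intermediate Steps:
C(v) = 8*v/7 (C(v) = 2*(v/2 + v/14) = 2*(4*v/7) = 8*v/7)
q = -3571/7 (q = -453 + (8/7)*(-50) = -453 - 400/7 = -3571/7 ≈ -510.14)
2191 + q = 2191 - 3571/7 = 11766/7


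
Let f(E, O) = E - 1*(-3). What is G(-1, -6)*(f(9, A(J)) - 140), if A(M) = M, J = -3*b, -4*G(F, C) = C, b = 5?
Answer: -192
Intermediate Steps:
G(F, C) = -C/4
J = -15 (J = -3*5 = -15)
f(E, O) = 3 + E (f(E, O) = E + 3 = 3 + E)
G(-1, -6)*(f(9, A(J)) - 140) = (-¼*(-6))*((3 + 9) - 140) = 3*(12 - 140)/2 = (3/2)*(-128) = -192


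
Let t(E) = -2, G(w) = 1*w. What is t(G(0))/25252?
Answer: -1/12626 ≈ -7.9202e-5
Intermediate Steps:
G(w) = w
t(G(0))/25252 = -2/25252 = -2*1/25252 = -1/12626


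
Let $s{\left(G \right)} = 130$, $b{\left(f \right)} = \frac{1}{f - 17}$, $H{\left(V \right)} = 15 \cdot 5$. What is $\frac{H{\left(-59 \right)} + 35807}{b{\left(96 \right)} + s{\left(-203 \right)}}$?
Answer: $\frac{2834678}{10271} \approx 275.99$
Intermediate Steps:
$H{\left(V \right)} = 75$
$b{\left(f \right)} = \frac{1}{-17 + f}$
$\frac{H{\left(-59 \right)} + 35807}{b{\left(96 \right)} + s{\left(-203 \right)}} = \frac{75 + 35807}{\frac{1}{-17 + 96} + 130} = \frac{35882}{\frac{1}{79} + 130} = \frac{35882}{\frac{10271}{79}} = 35882 \cdot \frac{79}{10271} = \frac{2834678}{10271}$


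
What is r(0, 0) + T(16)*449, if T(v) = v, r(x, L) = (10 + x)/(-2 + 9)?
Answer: 50298/7 ≈ 7185.4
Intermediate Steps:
r(x, L) = 10/7 + x/7 (r(x, L) = (10 + x)/7 = (10 + x)*(⅐) = 10/7 + x/7)
r(0, 0) + T(16)*449 = (10/7 + (⅐)*0) + 16*449 = (10/7 + 0) + 7184 = 10/7 + 7184 = 50298/7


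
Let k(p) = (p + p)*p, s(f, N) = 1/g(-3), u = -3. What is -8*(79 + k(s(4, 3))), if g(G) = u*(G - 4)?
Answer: -278728/441 ≈ -632.04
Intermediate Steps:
g(G) = 12 - 3*G (g(G) = -3*(G - 4) = -3*(-4 + G) = 12 - 3*G)
s(f, N) = 1/21 (s(f, N) = 1/(12 - 3*(-3)) = 1/(12 + 9) = 1/21)
k(p) = 2*p**2 (k(p) = (2*p)*p = 2*p**2)
-8*(79 + k(s(4, 3))) = -8*(79 + 2*(1/21)**2) = -8*(79 + 2*(1/441)) = -8*(79 + 2/441) = -8*34841/441 = -278728/441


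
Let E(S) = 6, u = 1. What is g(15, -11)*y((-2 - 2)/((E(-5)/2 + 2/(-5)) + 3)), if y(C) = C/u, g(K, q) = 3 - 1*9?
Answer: 30/7 ≈ 4.2857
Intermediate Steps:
g(K, q) = -6 (g(K, q) = 3 - 9 = -6)
y(C) = C (y(C) = C/1 = C*1 = C)
g(15, -11)*y((-2 - 2)/((E(-5)/2 + 2/(-5)) + 3)) = -6*(-2 - 2)/((6/2 + 2/(-5)) + 3) = -(-24)/((6*(½) + 2*(-⅕)) + 3) = -(-24)/((3 - ⅖) + 3) = -(-24)/(13/5 + 3) = -(-24)/28/5 = -(-24)*5/28 = -6*(-5/7) = 30/7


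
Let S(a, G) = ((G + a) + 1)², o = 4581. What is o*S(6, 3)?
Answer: 458100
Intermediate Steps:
S(a, G) = (1 + G + a)²
o*S(6, 3) = 4581*(1 + 3 + 6)² = 4581*10² = 4581*100 = 458100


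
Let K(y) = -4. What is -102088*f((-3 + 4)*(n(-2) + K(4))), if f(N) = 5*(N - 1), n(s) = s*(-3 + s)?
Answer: -2552200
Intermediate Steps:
f(N) = -5 + 5*N (f(N) = 5*(-1 + N) = -5 + 5*N)
-102088*f((-3 + 4)*(n(-2) + K(4))) = -102088*(-5 + 5*((-3 + 4)*(-2*(-3 - 2) - 4))) = -102088*(-5 + 5*(1*(-2*(-5) - 4))) = -102088*(-5 + 5*(1*(10 - 4))) = -102088*(-5 + 5*(1*6)) = -102088*(-5 + 5*6) = -102088*(-5 + 30) = -102088*25 = -2552200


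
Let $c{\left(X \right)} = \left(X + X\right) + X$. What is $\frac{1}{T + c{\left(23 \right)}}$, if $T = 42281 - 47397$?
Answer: $- \frac{1}{5047} \approx -0.00019814$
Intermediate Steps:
$T = -5116$ ($T = 42281 - 47397 = -5116$)
$c{\left(X \right)} = 3 X$ ($c{\left(X \right)} = 2 X + X = 3 X$)
$\frac{1}{T + c{\left(23 \right)}} = \frac{1}{-5116 + 3 \cdot 23} = \frac{1}{-5116 + 69} = \frac{1}{-5047} = - \frac{1}{5047}$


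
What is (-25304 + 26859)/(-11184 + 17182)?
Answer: 1555/5998 ≈ 0.25925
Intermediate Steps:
(-25304 + 26859)/(-11184 + 17182) = 1555/5998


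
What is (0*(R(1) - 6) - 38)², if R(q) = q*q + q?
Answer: 1444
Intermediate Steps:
R(q) = q + q² (R(q) = q² + q = q + q²)
(0*(R(1) - 6) - 38)² = (0*(1*(1 + 1) - 6) - 38)² = (0*(1*2 - 6) - 38)² = (0*(2 - 6) - 38)² = (0*(-4) - 38)² = (0 - 38)² = (-38)² = 1444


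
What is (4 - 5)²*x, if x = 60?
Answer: 60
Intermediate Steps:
(4 - 5)²*x = (4 - 5)²*60 = (-1)²*60 = 1*60 = 60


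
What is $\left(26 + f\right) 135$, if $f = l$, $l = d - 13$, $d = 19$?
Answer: $4320$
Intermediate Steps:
$l = 6$ ($l = 19 - 13 = 6$)
$f = 6$
$\left(26 + f\right) 135 = \left(26 + 6\right) 135 = 32 \cdot 135 = 4320$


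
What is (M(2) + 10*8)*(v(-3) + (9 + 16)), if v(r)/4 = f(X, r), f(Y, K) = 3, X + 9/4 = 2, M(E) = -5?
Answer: 2775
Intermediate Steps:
X = -¼ (X = -9/4 + 2 = -¼ ≈ -0.25000)
v(r) = 12 (v(r) = 4*3 = 12)
(M(2) + 10*8)*(v(-3) + (9 + 16)) = (-5 + 10*8)*(12 + (9 + 16)) = (-5 + 80)*(12 + 25) = 75*37 = 2775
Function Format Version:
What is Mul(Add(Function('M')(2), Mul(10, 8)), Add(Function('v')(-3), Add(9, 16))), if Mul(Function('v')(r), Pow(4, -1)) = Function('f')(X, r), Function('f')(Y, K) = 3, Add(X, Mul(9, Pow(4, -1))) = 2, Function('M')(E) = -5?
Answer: 2775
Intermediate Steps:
X = Rational(-1, 4) (X = Add(Rational(-9, 4), 2) = Rational(-1, 4) ≈ -0.25000)
Function('v')(r) = 12 (Function('v')(r) = Mul(4, 3) = 12)
Mul(Add(Function('M')(2), Mul(10, 8)), Add(Function('v')(-3), Add(9, 16))) = Mul(Add(-5, Mul(10, 8)), Add(12, Add(9, 16))) = Mul(Add(-5, 80), Add(12, 25)) = Mul(75, 37) = 2775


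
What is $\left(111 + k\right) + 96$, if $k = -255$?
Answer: $-48$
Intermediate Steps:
$\left(111 + k\right) + 96 = \left(111 - 255\right) + 96 = -144 + 96 = -48$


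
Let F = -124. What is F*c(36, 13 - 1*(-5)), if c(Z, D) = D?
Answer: -2232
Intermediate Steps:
F*c(36, 13 - 1*(-5)) = -124*(13 - 1*(-5)) = -124*(13 + 5) = -124*18 = -2232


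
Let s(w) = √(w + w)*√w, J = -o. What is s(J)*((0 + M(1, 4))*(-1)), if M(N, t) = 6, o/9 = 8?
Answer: 432*√2 ≈ 610.94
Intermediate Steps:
o = 72 (o = 9*8 = 72)
J = -72 (J = -1*72 = -72)
s(w) = w*√2 (s(w) = √(2*w)*√w = (√2*√w)*√w = w*√2)
s(J)*((0 + M(1, 4))*(-1)) = (-72*√2)*((0 + 6)*(-1)) = (-72*√2)*(6*(-1)) = -72*√2*(-6) = 432*√2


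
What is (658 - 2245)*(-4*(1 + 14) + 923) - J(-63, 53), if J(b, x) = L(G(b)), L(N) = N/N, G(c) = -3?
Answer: -1369582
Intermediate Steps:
L(N) = 1
J(b, x) = 1
(658 - 2245)*(-4*(1 + 14) + 923) - J(-63, 53) = (658 - 2245)*(-4*(1 + 14) + 923) - 1*1 = -1587*(-4*15 + 923) - 1 = -1587*(-60 + 923) - 1 = -1587*863 - 1 = -1369581 - 1 = -1369582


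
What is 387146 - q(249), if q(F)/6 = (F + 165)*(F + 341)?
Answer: -1078414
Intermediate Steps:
q(F) = 6*(165 + F)*(341 + F) (q(F) = 6*((F + 165)*(F + 341)) = 6*((165 + F)*(341 + F)) = 6*(165 + F)*(341 + F))
387146 - q(249) = 387146 - (337590 + 6*249**2 + 3036*249) = 387146 - (337590 + 6*62001 + 755964) = 387146 - (337590 + 372006 + 755964) = 387146 - 1*1465560 = 387146 - 1465560 = -1078414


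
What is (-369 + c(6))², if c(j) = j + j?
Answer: 127449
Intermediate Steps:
c(j) = 2*j
(-369 + c(6))² = (-369 + 2*6)² = (-369 + 12)² = (-357)² = 127449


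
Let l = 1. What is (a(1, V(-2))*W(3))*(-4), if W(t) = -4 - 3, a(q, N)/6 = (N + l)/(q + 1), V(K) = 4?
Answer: 420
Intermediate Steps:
a(q, N) = 6*(1 + N)/(1 + q) (a(q, N) = 6*((N + 1)/(q + 1)) = 6*((1 + N)/(1 + q)) = 6*(1 + N)/(1 + q))
W(t) = -7
(a(1, V(-2))*W(3))*(-4) = ((6*(1 + 4)/(1 + 1))*(-7))*(-4) = ((6*5/2)*(-7))*(-4) = ((6*(½)*5)*(-7))*(-4) = (15*(-7))*(-4) = -105*(-4) = 420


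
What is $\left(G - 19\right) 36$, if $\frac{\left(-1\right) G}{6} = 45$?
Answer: $-10404$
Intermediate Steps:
$G = -270$ ($G = \left(-6\right) 45 = -270$)
$\left(G - 19\right) 36 = \left(-270 - 19\right) 36 = \left(-289\right) 36 = -10404$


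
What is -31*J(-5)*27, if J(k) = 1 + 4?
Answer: -4185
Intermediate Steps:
J(k) = 5
-31*J(-5)*27 = -31*5*27 = -155*27 = -4185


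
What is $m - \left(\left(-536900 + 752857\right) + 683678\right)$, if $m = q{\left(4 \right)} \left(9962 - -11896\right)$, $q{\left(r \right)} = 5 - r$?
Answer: $-877777$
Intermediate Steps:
$m = 21858$ ($m = \left(5 - 4\right) \left(9962 - -11896\right) = \left(5 - 4\right) \left(9962 + 11896\right) = 1 \cdot 21858 = 21858$)
$m - \left(\left(-536900 + 752857\right) + 683678\right) = 21858 - \left(\left(-536900 + 752857\right) + 683678\right) = 21858 - \left(215957 + 683678\right) = 21858 - 899635 = -877777$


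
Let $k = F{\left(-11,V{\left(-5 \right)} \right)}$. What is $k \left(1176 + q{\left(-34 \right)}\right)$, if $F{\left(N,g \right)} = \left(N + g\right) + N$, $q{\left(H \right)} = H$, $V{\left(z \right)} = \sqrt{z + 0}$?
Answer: $-25124 + 1142 i \sqrt{5} \approx -25124.0 + 2553.6 i$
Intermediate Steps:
$V{\left(z \right)} = \sqrt{z}$
$F{\left(N,g \right)} = g + 2 N$
$k = -22 + i \sqrt{5}$ ($k = \sqrt{-5} + 2 \left(-11\right) = i \sqrt{5} - 22 = -22 + i \sqrt{5} \approx -22.0 + 2.2361 i$)
$k \left(1176 + q{\left(-34 \right)}\right) = \left(-22 + i \sqrt{5}\right) \left(1176 - 34\right) = \left(-22 + i \sqrt{5}\right) 1142 = -25124 + 1142 i \sqrt{5}$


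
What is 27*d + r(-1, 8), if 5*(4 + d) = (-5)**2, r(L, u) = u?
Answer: 35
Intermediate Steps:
d = 1 (d = -4 + (1/5)*(-5)**2 = -4 + (1/5)*25 = -4 + 5 = 1)
27*d + r(-1, 8) = 27*1 + 8 = 27 + 8 = 35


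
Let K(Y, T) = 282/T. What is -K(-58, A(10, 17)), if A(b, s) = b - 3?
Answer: -282/7 ≈ -40.286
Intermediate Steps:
A(b, s) = -3 + b
-K(-58, A(10, 17)) = -282/(-3 + 10) = -282/7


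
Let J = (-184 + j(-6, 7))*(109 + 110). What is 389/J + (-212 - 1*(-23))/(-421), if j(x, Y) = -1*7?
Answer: 7741912/17610009 ≈ 0.43963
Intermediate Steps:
j(x, Y) = -7
J = -41829 (J = (-184 - 7)*(109 + 110) = -191*219 = -41829)
389/J + (-212 - 1*(-23))/(-421) = 389/(-41829) + (-212 - 1*(-23))/(-421) = 389*(-1/41829) + (-212 + 23)*(-1/421) = -389/41829 - 189*(-1/421) = -389/41829 + 189/421 = 7741912/17610009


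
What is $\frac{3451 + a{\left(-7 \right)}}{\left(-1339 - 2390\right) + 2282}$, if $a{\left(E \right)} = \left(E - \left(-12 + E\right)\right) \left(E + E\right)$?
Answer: $- \frac{3283}{1447} \approx -2.2688$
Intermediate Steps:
$a{\left(E \right)} = 24 E$ ($a{\left(E \right)} = 12 \cdot 2 E = 24 E$)
$\frac{3451 + a{\left(-7 \right)}}{\left(-1339 - 2390\right) + 2282} = \frac{3451 + 24 \left(-7\right)}{\left(-1339 - 2390\right) + 2282} = \frac{3451 - 168}{\left(-1339 - 2390\right) + 2282} = \frac{3283}{-3729 + 2282} = \frac{3283}{-1447} = 3283 \left(- \frac{1}{1447}\right) = - \frac{3283}{1447}$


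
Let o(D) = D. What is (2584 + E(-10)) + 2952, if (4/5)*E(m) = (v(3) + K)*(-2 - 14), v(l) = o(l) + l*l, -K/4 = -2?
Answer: 5136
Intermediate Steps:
K = 8 (K = -4*(-2) = 8)
v(l) = l + l**2 (v(l) = l + l*l = l + l**2)
E(m) = -400 (E(m) = 5*((3*(1 + 3) + 8)*(-2 - 14))/4 = 5*((3*4 + 8)*(-16))/4 = 5*((12 + 8)*(-16))/4 = 5*(20*(-16))/4 = (5/4)*(-320) = -400)
(2584 + E(-10)) + 2952 = (2584 - 400) + 2952 = 2184 + 2952 = 5136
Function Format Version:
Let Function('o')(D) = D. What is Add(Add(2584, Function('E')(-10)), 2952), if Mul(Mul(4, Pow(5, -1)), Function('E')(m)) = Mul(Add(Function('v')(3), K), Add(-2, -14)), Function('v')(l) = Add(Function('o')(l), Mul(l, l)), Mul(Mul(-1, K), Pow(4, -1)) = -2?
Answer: 5136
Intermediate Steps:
K = 8 (K = Mul(-4, -2) = 8)
Function('v')(l) = Add(l, Pow(l, 2)) (Function('v')(l) = Add(l, Mul(l, l)) = Add(l, Pow(l, 2)))
Function('E')(m) = -400 (Function('E')(m) = Mul(Rational(5, 4), Mul(Add(Mul(3, Add(1, 3)), 8), Add(-2, -14))) = Mul(Rational(5, 4), Mul(Add(Mul(3, 4), 8), -16)) = Mul(Rational(5, 4), Mul(Add(12, 8), -16)) = Mul(Rational(5, 4), Mul(20, -16)) = Mul(Rational(5, 4), -320) = -400)
Add(Add(2584, Function('E')(-10)), 2952) = Add(Add(2584, -400), 2952) = Add(2184, 2952) = 5136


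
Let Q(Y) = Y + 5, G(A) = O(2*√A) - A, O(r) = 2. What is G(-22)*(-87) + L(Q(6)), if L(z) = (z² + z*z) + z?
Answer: -1835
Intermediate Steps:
G(A) = 2 - A
Q(Y) = 5 + Y
L(z) = z + 2*z² (L(z) = (z² + z²) + z = 2*z² + z = z + 2*z²)
G(-22)*(-87) + L(Q(6)) = (2 - 1*(-22))*(-87) + (5 + 6)*(1 + 2*(5 + 6)) = (2 + 22)*(-87) + 11*(1 + 2*11) = 24*(-87) + 11*(1 + 22) = -2088 + 11*23 = -2088 + 253 = -1835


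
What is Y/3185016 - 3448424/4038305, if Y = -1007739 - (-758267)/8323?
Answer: -62640875325741691/53525487816637620 ≈ -1.1703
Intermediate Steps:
Y = -8386653430/8323 (Y = -1007739 - (-758267)/8323 = -1007739 - 1*(-758267/8323) = -1007739 + 758267/8323 = -8386653430/8323 ≈ -1.0076e+6)
Y/3185016 - 3448424/4038305 = -8386653430/8323/3185016 - 3448424/4038305 = -8386653430/8323*1/3185016 - 3448424*1/4038305 = -4193326715/13254444084 - 3448424/4038305 = -62640875325741691/53525487816637620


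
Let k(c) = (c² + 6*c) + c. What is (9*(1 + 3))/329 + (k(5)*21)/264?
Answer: 35337/7238 ≈ 4.8821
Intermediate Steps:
k(c) = c² + 7*c
(9*(1 + 3))/329 + (k(5)*21)/264 = (9*(1 + 3))/329 + ((5*(7 + 5))*21)/264 = (9*4)*(1/329) + ((5*12)*21)*(1/264) = 36*(1/329) + (60*21)*(1/264) = 36/329 + 1260*(1/264) = 36/329 + 105/22 = 35337/7238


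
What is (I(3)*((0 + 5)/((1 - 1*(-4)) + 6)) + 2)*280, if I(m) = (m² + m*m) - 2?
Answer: 28560/11 ≈ 2596.4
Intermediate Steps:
I(m) = -2 + 2*m² (I(m) = (m² + m²) - 2 = 2*m² - 2 = -2 + 2*m²)
(I(3)*((0 + 5)/((1 - 1*(-4)) + 6)) + 2)*280 = ((-2 + 2*3²)*((0 + 5)/((1 - 1*(-4)) + 6)) + 2)*280 = ((-2 + 2*9)*(5/((1 + 4) + 6)) + 2)*280 = ((-2 + 18)*(5/(5 + 6)) + 2)*280 = (16*(5/11) + 2)*280 = (80/11 + 2)*280 = (102/11)*280 = 28560/11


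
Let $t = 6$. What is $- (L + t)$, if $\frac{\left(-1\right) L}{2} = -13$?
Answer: $-32$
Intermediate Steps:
$L = 26$ ($L = \left(-2\right) \left(-13\right) = 26$)
$- (L + t) = - (26 + 6) = \left(-1\right) 32 = -32$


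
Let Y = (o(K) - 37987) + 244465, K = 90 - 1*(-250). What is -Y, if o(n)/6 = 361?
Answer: -208644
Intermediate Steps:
K = 340 (K = 90 + 250 = 340)
o(n) = 2166 (o(n) = 6*361 = 2166)
Y = 208644 (Y = (2166 - 37987) + 244465 = -35821 + 244465 = 208644)
-Y = -1*208644 = -208644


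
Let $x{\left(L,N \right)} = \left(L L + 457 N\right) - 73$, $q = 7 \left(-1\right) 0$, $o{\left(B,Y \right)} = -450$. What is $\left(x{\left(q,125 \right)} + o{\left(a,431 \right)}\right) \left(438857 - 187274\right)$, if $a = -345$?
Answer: $14240100966$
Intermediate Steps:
$q = 0$ ($q = \left(-7\right) 0 = 0$)
$x{\left(L,N \right)} = -73 + L^{2} + 457 N$ ($x{\left(L,N \right)} = \left(L^{2} + 457 N\right) - 73 = -73 + L^{2} + 457 N$)
$\left(x{\left(q,125 \right)} + o{\left(a,431 \right)}\right) \left(438857 - 187274\right) = \left(\left(-73 + 0^{2} + 457 \cdot 125\right) - 450\right) \left(438857 - 187274\right) = \left(\left(-73 + 0 + 57125\right) - 450\right) 251583 = \left(57052 - 450\right) 251583 = 56602 \cdot 251583 = 14240100966$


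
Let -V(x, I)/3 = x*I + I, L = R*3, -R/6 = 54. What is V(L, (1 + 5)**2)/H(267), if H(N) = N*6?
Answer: 5826/89 ≈ 65.461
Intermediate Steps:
R = -324 (R = -6*54 = -324)
L = -972 (L = -324*3 = -972)
H(N) = 6*N
V(x, I) = -3*I - 3*I*x (V(x, I) = -3*(x*I + I) = -3*(I*x + I) = -3*(I + I*x) = -3*I - 3*I*x)
V(L, (1 + 5)**2)/H(267) = (-3*(1 + 5)**2*(1 - 972))/((6*267)) = -3*6**2*(-971)/1602 = -3*36*(-971)*(1/1602) = 104868*(1/1602) = 5826/89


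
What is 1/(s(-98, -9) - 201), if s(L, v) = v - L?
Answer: -1/112 ≈ -0.0089286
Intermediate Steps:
1/(s(-98, -9) - 201) = 1/((-9 - 1*(-98)) - 201) = 1/((-9 + 98) - 201) = 1/(89 - 201) = 1/(-112) = -1/112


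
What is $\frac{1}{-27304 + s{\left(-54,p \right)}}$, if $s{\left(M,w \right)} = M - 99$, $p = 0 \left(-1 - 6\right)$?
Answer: $- \frac{1}{27457} \approx -3.6421 \cdot 10^{-5}$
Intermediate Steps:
$p = 0$ ($p = 0 \left(-7\right) = 0$)
$s{\left(M,w \right)} = -99 + M$ ($s{\left(M,w \right)} = M - 99 = -99 + M$)
$\frac{1}{-27304 + s{\left(-54,p \right)}} = \frac{1}{-27304 - 153} = \frac{1}{-27457} = - \frac{1}{27457}$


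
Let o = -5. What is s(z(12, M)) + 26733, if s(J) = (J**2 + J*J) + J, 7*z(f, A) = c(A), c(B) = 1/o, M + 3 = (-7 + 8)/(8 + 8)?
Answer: 32747892/1225 ≈ 26733.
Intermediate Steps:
M = -47/16 (M = -3 + (-7 + 8)/(8 + 8) = -3 + 1/16 = -47/16 ≈ -2.9375)
c(B) = -1/5 (c(B) = 1/(-5) = -1/5)
z(f, A) = -1/35 (z(f, A) = (1/7)*(-1/5) = -1/35)
s(J) = J + 2*J**2 (s(J) = (J**2 + J**2) + J = 2*J**2 + J = J + 2*J**2)
s(z(12, M)) + 26733 = -(1 + 2*(-1/35))/35 + 26733 = -(1 - 2/35)/35 + 26733 = -1/35*33/35 + 26733 = -33/1225 + 26733 = 32747892/1225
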